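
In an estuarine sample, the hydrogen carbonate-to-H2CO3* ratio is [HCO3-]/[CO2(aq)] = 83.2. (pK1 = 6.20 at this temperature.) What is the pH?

From K1 = [H⁺][HCO3-]/[CO2(aq)]:  pH = pK1 + log₁₀([HCO3-]/[CO2(aq)])
log₁₀(83.2) = +1.920
pH = 6.20 + (+1.920) = 8.12

pH = 8.12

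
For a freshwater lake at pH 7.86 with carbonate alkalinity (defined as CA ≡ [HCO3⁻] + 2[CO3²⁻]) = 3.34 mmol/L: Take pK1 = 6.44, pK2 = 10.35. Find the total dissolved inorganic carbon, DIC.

CA = [HCO3⁻] + 2[CO3²⁻] = (α₁ + 2α₂)·DIC
At pH 7.86: [H⁺]/K1 = 10^-1.42 = 0.038019, K2/[H⁺] = 10^-2.49 = 0.0032359
α₁ = 1/(1 + 0.038019 + 0.0032359) = 1/1.0413 = 0.9604; α₂ = α₁·K2/[H⁺] = 0.003108
α₁ + 2α₂ = 0.9666
DIC = CA / (α₁ + 2α₂) = 3.34 / 0.9666 = 3.46 mmol/L

DIC = 3.46 mmol/L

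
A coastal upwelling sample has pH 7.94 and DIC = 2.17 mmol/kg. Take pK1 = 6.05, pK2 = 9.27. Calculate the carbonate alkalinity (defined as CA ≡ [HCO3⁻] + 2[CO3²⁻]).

CA = [HCO3⁻] + 2[CO3²⁻] = (α₁ + 2α₂)·DIC
At pH 7.94: [H⁺]/K1 = 10^-1.89 = 0.012882, K2/[H⁺] = 10^-1.33 = 0.046774
α₁ = 1/(1 + 0.012882 + 0.046774) = 1/1.0597 = 0.9437; α₂ = α₁·K2/[H⁺] = 0.04414
α₁ + 2α₂ = 1.0320
CA = 1.0320 × 2.17 = 2.24 mmol/kg

CA = 2.24 mmol/kg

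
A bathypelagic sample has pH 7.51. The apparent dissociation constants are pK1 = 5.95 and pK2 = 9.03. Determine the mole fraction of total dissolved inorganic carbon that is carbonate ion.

α₂ = 0.0286

α₂ = 1 / (1 + [H⁺]/K2 + [H⁺]²/(K1K2)) = 1 / (1 + 10^+1.52 + 10^-0.04)
   = 1 / (1 + 33.113 + 0.91201) = 1/35.025 = 0.02855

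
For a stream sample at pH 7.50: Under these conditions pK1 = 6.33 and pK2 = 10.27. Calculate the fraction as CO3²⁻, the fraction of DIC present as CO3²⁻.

α₂ = 0.00159

α₂ = 1 / (1 + [H⁺]/K2 + [H⁺]²/(K1K2)) = 1 / (1 + 10^+2.77 + 10^+1.60)
   = 1 / (1 + 588.84 + 39.811) = 1/629.65 = 0.001588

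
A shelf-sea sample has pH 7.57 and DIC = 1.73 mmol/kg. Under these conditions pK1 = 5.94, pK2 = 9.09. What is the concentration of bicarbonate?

[HCO3⁻] = 1.64 mmol/kg

α₁ = 1 / (1 + [H⁺]/K1 + K2/[H⁺]) = 1 / (1 + 10^-1.63 + 10^-1.52)
   = 1 / (1 + 0.023442 + 0.030200) = 1/1.0536 = 0.9491
[HCO3⁻] = α₁ × DIC = 0.9491 × 1.73 = 1.64 mmol/kg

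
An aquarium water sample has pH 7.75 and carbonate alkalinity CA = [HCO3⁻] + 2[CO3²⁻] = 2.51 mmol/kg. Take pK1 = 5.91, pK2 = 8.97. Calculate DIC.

DIC = 2.41 mmol/kg

CA = [HCO3⁻] + 2[CO3²⁻] = (α₁ + 2α₂)·DIC
At pH 7.75: [H⁺]/K1 = 10^-1.84 = 0.014454, K2/[H⁺] = 10^-1.22 = 0.060256
α₁ = 1/(1 + 0.014454 + 0.060256) = 1/1.0747 = 0.9305; α₂ = α₁·K2/[H⁺] = 0.05607
α₁ + 2α₂ = 1.0426
DIC = CA / (α₁ + 2α₂) = 2.51 / 1.0426 = 2.41 mmol/kg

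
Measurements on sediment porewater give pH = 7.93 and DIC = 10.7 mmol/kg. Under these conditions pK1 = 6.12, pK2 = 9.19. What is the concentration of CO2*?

[CO2*] = 0.155 mmol/kg

α₀ = 1 / (1 + K1/[H⁺] + K1K2/[H⁺]²) = 1 / (1 + 10^+1.81 + 10^+0.55)
   = 1 / (1 + 64.565 + 3.5481) = 1/69.114 = 0.01447
[CO2*] = α₀ × DIC = 0.01447 × 10.7 = 0.155 mmol/kg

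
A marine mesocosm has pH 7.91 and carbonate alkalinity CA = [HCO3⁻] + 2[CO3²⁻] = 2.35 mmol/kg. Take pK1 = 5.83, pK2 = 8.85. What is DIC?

CA = [HCO3⁻] + 2[CO3²⁻] = (α₁ + 2α₂)·DIC
At pH 7.91: [H⁺]/K1 = 10^-2.08 = 0.0083176, K2/[H⁺] = 10^-0.94 = 0.11482
α₁ = 1/(1 + 0.0083176 + 0.11482) = 1/1.1231 = 0.8904; α₂ = α₁·K2/[H⁺] = 0.1022
α₁ + 2α₂ = 1.0948
DIC = CA / (α₁ + 2α₂) = 2.35 / 1.0948 = 2.15 mmol/kg

DIC = 2.15 mmol/kg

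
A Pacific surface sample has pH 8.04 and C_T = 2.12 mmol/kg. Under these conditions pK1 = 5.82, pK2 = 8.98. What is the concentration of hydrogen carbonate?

[HCO3⁻] = 1.89 mmol/kg

α₁ = 1 / (1 + [H⁺]/K1 + K2/[H⁺]) = 1 / (1 + 10^-2.22 + 10^-0.94)
   = 1 / (1 + 0.0060256 + 0.11482) = 1/1.1208 = 0.8922
[HCO3⁻] = α₁ × DIC = 0.8922 × 2.12 = 1.89 mmol/kg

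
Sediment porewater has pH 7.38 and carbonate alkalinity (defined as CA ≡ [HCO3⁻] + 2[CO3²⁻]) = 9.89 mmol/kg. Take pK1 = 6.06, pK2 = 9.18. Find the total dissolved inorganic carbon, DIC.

CA = [HCO3⁻] + 2[CO3²⁻] = (α₁ + 2α₂)·DIC
At pH 7.38: [H⁺]/K1 = 10^-1.32 = 0.047863, K2/[H⁺] = 10^-1.80 = 0.015849
α₁ = 1/(1 + 0.047863 + 0.015849) = 1/1.0637 = 0.9401; α₂ = α₁·K2/[H⁺] = 0.01490
α₁ + 2α₂ = 0.9699
DIC = CA / (α₁ + 2α₂) = 9.89 / 0.9699 = 10.2 mmol/kg

DIC = 10.2 mmol/kg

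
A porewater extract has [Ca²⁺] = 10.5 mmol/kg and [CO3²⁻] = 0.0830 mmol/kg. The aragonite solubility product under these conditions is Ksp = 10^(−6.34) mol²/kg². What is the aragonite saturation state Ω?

Ksp = 10^(−6.34) = 4.571×10^-7
Ω = [Ca²⁺][CO3²⁻]/Ksp = (10.5×10^-3)(0.0830×10^-3) / 4.571×10^-7 = 1.91

Ω = 1.91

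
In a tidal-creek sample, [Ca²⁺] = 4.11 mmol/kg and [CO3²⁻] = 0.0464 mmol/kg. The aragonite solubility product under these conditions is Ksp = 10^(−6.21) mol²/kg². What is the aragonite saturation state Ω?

Ω = 0.309

Ksp = 10^(−6.21) = 6.166×10^-7
Ω = [Ca²⁺][CO3²⁻]/Ksp = (4.11×10^-3)(0.0464×10^-3) / 6.166×10^-7 = 0.309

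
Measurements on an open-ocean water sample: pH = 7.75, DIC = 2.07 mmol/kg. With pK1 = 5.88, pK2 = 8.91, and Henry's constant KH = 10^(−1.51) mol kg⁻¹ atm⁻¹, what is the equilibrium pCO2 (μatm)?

pCO2 = 835 μatm

α₀ = 1 / (1 + K1/[H⁺] + K1K2/[H⁺]²) = 1 / (1 + 10^+1.87 + 10^+0.71)
   = 1 / (1 + 74.131 + 5.1286) = 1/80.260 = 0.01246
[CO2*] = α₀ × DIC = 0.01246 × 2.07 = 0.02579 mmol/kg
pCO2 = [CO2*]/KH = 2.579×10^-5 / 3.090×10^-2 = 835 μatm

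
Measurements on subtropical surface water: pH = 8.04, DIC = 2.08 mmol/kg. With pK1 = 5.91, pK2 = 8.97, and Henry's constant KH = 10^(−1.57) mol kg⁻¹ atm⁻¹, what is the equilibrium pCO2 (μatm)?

pCO2 = 509 μatm

α₀ = 1 / (1 + K1/[H⁺] + K1K2/[H⁺]²) = 1 / (1 + 10^+2.13 + 10^+1.20)
   = 1 / (1 + 134.90 + 15.849) = 1/151.75 = 0.006590
[CO2*] = α₀ × DIC = 0.006590 × 2.08 = 0.01371 mmol/kg = 13.71 μmol/kg
pCO2 = [CO2*]/KH = 1.371×10^-5 / 2.692×10^-2 = 509 μatm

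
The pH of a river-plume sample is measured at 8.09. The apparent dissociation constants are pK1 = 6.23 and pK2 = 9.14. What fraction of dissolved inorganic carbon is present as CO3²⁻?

α₂ = 0.0808

α₂ = 1 / (1 + [H⁺]/K2 + [H⁺]²/(K1K2)) = 1 / (1 + 10^+1.05 + 10^-0.81)
   = 1 / (1 + 11.220 + 0.15488) = 1/12.375 = 0.08081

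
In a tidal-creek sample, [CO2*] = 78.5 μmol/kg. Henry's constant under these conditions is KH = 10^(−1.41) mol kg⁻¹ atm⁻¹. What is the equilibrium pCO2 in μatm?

KH = 10^(−1.41) = 3.890×10^-2 mol kg⁻¹ atm⁻¹
pCO2 = [CO2*]/KH = 78.5×10^-6 / 3.890×10^-2 = 2.02×10^-3 atm = 2020 μatm

pCO2 = 2020 μatm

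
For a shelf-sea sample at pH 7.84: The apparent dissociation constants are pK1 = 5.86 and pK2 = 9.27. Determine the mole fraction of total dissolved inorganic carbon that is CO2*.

α₀ = 0.0100

α₀ = 1 / (1 + K1/[H⁺] + K1K2/[H⁺]²) = 1 / (1 + 10^+1.98 + 10^+0.55)
   = 1 / (1 + 95.499 + 3.5481) = 1/100.05 = 0.009995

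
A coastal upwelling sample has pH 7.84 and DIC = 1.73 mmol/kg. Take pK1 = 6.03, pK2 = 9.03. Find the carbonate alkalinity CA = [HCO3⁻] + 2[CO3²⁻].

CA = [HCO3⁻] + 2[CO3²⁻] = (α₁ + 2α₂)·DIC
At pH 7.84: [H⁺]/K1 = 10^-1.81 = 0.015488, K2/[H⁺] = 10^-1.19 = 0.064565
α₁ = 1/(1 + 0.015488 + 0.064565) = 1/1.0801 = 0.9259; α₂ = α₁·K2/[H⁺] = 0.05978
α₁ + 2α₂ = 1.0454
CA = 1.0454 × 1.73 = 1.81 mmol/kg

CA = 1.81 mmol/kg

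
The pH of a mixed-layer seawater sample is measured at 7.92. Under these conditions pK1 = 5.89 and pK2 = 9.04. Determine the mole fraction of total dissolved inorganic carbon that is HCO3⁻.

α₁ = 1 / (1 + [H⁺]/K1 + K2/[H⁺]) = 1 / (1 + 10^-2.03 + 10^-1.12)
   = 1 / (1 + 0.0093325 + 0.075858) = 1/1.0852 = 0.9215

α₁ = 0.921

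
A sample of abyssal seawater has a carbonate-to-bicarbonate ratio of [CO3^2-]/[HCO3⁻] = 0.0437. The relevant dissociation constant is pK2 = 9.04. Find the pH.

From K2 = [H⁺][CO3^2-]/[HCO3⁻]:  pH = pK2 + log₁₀([CO3^2-]/[HCO3⁻])
log₁₀(0.0437) = -1.360
pH = 9.04 + (-1.360) = 7.68

pH = 7.68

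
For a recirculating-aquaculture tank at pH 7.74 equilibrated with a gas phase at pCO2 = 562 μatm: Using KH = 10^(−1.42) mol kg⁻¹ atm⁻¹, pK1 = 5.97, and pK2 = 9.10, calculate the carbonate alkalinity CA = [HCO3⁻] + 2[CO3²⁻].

CA = 1.37 mmol/kg

[CO2*] = KH · pCO2 = 10^(−1.42) × 562×10^-6 = 2.137×10^-5 mol/kg
α₀ = 1/(1 + K1/[H⁺] + K1K2/[H⁺]²) = 1/(1 + 10^+1.77 + 10^+0.41) = 0.01601
DIC = [CO2*]/α₀ = 2.137×10^-5 / 0.01601 = 1.334 mmol/kg
CA = (α₁ + 2α₂)·DIC = (0.9428 + 2×0.04116) × 1.334 = 1.37 mmol/kg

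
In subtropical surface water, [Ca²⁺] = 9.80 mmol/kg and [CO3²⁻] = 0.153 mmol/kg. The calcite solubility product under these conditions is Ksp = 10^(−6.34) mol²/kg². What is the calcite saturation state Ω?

Ksp = 10^(−6.34) = 4.571×10^-7
Ω = [Ca²⁺][CO3²⁻]/Ksp = (9.80×10^-3)(0.153×10^-3) / 4.571×10^-7 = 3.28

Ω = 3.28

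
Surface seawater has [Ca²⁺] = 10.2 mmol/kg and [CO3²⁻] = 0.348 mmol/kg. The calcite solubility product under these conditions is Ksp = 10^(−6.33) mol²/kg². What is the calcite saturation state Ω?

Ksp = 10^(−6.33) = 4.677×10^-7
Ω = [Ca²⁺][CO3²⁻]/Ksp = (10.2×10^-3)(0.348×10^-3) / 4.677×10^-7 = 7.59

Ω = 7.59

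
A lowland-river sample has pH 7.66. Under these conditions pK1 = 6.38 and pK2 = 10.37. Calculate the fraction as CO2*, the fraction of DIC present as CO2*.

α₀ = 1 / (1 + K1/[H⁺] + K1K2/[H⁺]²) = 1 / (1 + 10^+1.28 + 10^-1.43)
   = 1 / (1 + 19.055 + 0.037154) = 1/20.092 = 0.04977

α₀ = 0.0498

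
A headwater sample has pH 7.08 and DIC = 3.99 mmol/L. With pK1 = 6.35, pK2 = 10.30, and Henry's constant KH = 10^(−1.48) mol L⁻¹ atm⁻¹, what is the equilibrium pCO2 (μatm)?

α₀ = 1 / (1 + K1/[H⁺] + K1K2/[H⁺]²) = 1 / (1 + 10^+0.73 + 10^-2.49)
   = 1 / (1 + 5.3703 + 0.0032359) = 1/6.3736 = 0.1569
[CO2*] = α₀ × DIC = 0.1569 × 3.99 = 0.6260 mmol/L
pCO2 = [CO2*]/KH = 6.260×10^-4 / 3.311×10^-2 = 1.89×10^4 μatm

pCO2 = 1.89×10^4 μatm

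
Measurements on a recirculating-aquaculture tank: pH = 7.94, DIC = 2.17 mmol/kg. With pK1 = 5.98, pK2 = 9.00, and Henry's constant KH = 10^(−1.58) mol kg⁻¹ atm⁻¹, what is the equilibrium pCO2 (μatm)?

α₀ = 1 / (1 + K1/[H⁺] + K1K2/[H⁺]²) = 1 / (1 + 10^+1.96 + 10^+0.90)
   = 1 / (1 + 91.201 + 7.9433) = 1/100.14 = 0.009986
[CO2*] = α₀ × DIC = 0.009986 × 2.17 = 0.02167 mmol/kg
pCO2 = [CO2*]/KH = 2.167×10^-5 / 2.630×10^-2 = 824 μatm

pCO2 = 824 μatm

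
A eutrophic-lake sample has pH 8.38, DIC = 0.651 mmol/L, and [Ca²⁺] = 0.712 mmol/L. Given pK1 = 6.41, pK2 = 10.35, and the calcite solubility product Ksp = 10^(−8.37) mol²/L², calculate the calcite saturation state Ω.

Ω = 1.14

α₂ = 1 / (1 + [H⁺]/K2 + [H⁺]²/(K1K2)) = 1 / (1 + 10^+1.97 + 10^-0.00)
   = 1 / (1 + 93.325 + 1.0000) = 1/95.325 = 0.01049
[CO3²⁻] = α₂ × DIC = 0.01049 × 0.651 = 0.006829 mmol/L = 6.829 μmol/L
Ksp = 10^(−8.37) = 4.266×10^-9
Ω = [Ca²⁺][CO3²⁻]/Ksp = (0.712×10^-3)(6.829×10^-6) / 4.266×10^-9 = 1.14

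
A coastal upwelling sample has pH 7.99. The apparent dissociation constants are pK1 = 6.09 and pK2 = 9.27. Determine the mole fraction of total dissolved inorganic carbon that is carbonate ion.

α₂ = 1 / (1 + [H⁺]/K2 + [H⁺]²/(K1K2)) = 1 / (1 + 10^+1.28 + 10^-0.62)
   = 1 / (1 + 19.055 + 0.23988) = 1/20.294 = 0.04927

α₂ = 0.0493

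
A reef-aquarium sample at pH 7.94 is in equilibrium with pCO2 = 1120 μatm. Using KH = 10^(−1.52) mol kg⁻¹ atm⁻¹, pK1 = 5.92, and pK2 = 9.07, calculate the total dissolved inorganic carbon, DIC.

[CO2*] = KH · pCO2 = 10^(−1.52) × 1120×10^-6 = 3.382×10^-5 mol/kg
α₀ = 1/(1 + K1/[H⁺] + K1K2/[H⁺]²) = 1/(1 + 10^+2.02 + 10^+0.89) = 0.008812
DIC = [CO2*]/α₀ = 3.382×10^-5 / 0.008812 = 3.84 mmol/kg

DIC = 3.84 mmol/kg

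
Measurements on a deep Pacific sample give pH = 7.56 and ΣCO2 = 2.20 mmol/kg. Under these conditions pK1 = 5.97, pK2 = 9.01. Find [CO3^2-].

[CO3²⁻] = 0.0736 mmol/kg

α₂ = 1 / (1 + [H⁺]/K2 + [H⁺]²/(K1K2)) = 1 / (1 + 10^+1.45 + 10^-0.14)
   = 1 / (1 + 28.184 + 0.72444) = 1/29.908 = 0.03344
[CO3²⁻] = α₂ × DIC = 0.03344 × 2.20 = 0.0736 mmol/kg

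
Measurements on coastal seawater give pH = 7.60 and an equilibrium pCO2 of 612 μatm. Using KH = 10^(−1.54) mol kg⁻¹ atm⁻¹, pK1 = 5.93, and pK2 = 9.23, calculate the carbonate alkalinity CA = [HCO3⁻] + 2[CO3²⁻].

CA = 0.864 mmol/kg

[CO2*] = KH · pCO2 = 10^(−1.54) × 612×10^-6 = 1.765×10^-5 mol/kg
α₀ = 1/(1 + K1/[H⁺] + K1K2/[H⁺]²) = 1/(1 + 10^+1.67 + 10^+0.04) = 0.02046
DIC = [CO2*]/α₀ = 1.765×10^-5 / 0.02046 = 0.8626 mmol/kg
CA = (α₁ + 2α₂)·DIC = (0.9571 + 2×0.02244) × 0.8626 = 0.864 mmol/kg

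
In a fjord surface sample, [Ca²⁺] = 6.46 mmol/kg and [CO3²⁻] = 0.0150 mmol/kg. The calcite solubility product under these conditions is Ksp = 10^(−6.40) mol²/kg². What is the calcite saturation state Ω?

Ksp = 10^(−6.40) = 3.981×10^-7
Ω = [Ca²⁺][CO3²⁻]/Ksp = (6.46×10^-3)(0.0150×10^-3) / 3.981×10^-7 = 0.243

Ω = 0.243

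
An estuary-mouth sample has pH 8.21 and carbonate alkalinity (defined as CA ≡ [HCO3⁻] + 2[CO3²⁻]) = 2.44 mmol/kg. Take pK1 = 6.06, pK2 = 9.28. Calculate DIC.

DIC = 2.28 mmol/kg

CA = [HCO3⁻] + 2[CO3²⁻] = (α₁ + 2α₂)·DIC
At pH 8.21: [H⁺]/K1 = 10^-2.15 = 0.0070795, K2/[H⁺] = 10^-1.07 = 0.085114
α₁ = 1/(1 + 0.0070795 + 0.085114) = 1/1.0922 = 0.9156; α₂ = α₁·K2/[H⁺] = 0.07793
α₁ + 2α₂ = 1.0714
DIC = CA / (α₁ + 2α₂) = 2.44 / 1.0714 = 2.28 mmol/kg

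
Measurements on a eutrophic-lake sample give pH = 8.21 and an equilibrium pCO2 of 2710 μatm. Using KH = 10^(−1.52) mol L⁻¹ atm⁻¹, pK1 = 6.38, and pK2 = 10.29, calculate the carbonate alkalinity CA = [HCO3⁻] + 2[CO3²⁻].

[CO2*] = KH · pCO2 = 10^(−1.52) × 2710×10^-6 = 8.184×10^-5 mol/L
α₀ = 1/(1 + K1/[H⁺] + K1K2/[H⁺]²) = 1/(1 + 10^+1.83 + 10^-0.25) = 0.01446
DIC = [CO2*]/α₀ = 8.184×10^-5 / 0.01446 = 5.661 mmol/L
CA = (α₁ + 2α₂)·DIC = (0.9774 + 2×0.008130) × 5.661 = 5.63 mmol/L

CA = 5.63 mmol/L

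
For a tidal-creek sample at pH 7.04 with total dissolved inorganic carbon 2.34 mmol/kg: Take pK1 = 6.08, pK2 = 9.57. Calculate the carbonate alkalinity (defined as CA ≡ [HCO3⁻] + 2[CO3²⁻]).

CA = 2.12 mmol/kg

CA = [HCO3⁻] + 2[CO3²⁻] = (α₁ + 2α₂)·DIC
At pH 7.04: [H⁺]/K1 = 10^-0.96 = 0.10965, K2/[H⁺] = 10^-2.53 = 0.0029512
α₁ = 1/(1 + 0.10965 + 0.0029512) = 1/1.1126 = 0.8988; α₂ = α₁·K2/[H⁺] = 0.002653
α₁ + 2α₂ = 0.9041
CA = 0.9041 × 2.34 = 2.12 mmol/kg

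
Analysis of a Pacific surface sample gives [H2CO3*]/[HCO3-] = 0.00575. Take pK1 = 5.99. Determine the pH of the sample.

From K1 = [H⁺][HCO3-]/[H2CO3*]:  pH = pK1 − log₁₀([H2CO3*]/[HCO3-])
log₁₀(0.00575) = -2.240
pH = 5.99 − (-2.240) = 8.23

pH = 8.23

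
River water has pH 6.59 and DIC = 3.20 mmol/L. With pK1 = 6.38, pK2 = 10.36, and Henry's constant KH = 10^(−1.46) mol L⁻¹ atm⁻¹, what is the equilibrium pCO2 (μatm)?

α₀ = 1 / (1 + K1/[H⁺] + K1K2/[H⁺]²) = 1 / (1 + 10^+0.21 + 10^-3.56)
   = 1 / (1 + 1.6218 + 0.00027542) = 1/2.6221 = 0.3814
[CO2*] = α₀ × DIC = 0.3814 × 3.20 = 1.220 mmol/L
pCO2 = [CO2*]/KH = 1.220×10^-3 / 3.467×10^-2 = 3.52×10^4 μatm

pCO2 = 3.52×10^4 μatm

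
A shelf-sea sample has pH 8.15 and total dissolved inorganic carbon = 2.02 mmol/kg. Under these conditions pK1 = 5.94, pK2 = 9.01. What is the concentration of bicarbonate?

[HCO3⁻] = 1.77 mmol/kg

α₁ = 1 / (1 + [H⁺]/K1 + K2/[H⁺]) = 1 / (1 + 10^-2.21 + 10^-0.86)
   = 1 / (1 + 0.0061660 + 0.13804) = 1/1.1442 = 0.8740
[HCO3⁻] = α₁ × DIC = 0.8740 × 2.02 = 1.77 mmol/kg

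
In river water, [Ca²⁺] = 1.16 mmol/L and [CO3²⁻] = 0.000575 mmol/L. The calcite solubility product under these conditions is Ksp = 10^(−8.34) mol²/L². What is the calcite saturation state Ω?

Ω = 0.146

Ksp = 10^(−8.34) = 4.571×10^-9
Ω = [Ca²⁺][CO3²⁻]/Ksp = (1.16×10^-3)(0.000575×10^-3) / 4.571×10^-9 = 0.146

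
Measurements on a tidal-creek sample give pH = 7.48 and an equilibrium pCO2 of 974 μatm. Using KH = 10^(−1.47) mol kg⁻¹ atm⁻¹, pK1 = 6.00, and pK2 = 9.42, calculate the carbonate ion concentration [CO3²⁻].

[CO3²⁻] = 11.4 μmol/kg

[CO2*] = KH · pCO2 = 10^(−1.47) × 974×10^-6 = 3.300×10^-5 mol/kg
α₀ = 1/(1 + K1/[H⁺] + K1K2/[H⁺]²) = 1/(1 + 10^+1.48 + 10^-0.46) = 0.03170
DIC = [CO2*]/α₀ = 3.300×10^-5 / 0.03170 = 1.041 mmol/kg
[CO3²⁻] = α₂·DIC; α₂ = 0.01099, so [CO3²⁻] = 0.01099 × 1.041 = 0.0114 mmol/kg = 11.4 μmol/kg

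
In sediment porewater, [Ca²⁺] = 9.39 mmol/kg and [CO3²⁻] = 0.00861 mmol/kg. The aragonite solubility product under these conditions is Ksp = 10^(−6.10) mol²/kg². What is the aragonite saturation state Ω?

Ω = 0.102

Ksp = 10^(−6.10) = 7.943×10^-7
Ω = [Ca²⁺][CO3²⁻]/Ksp = (9.39×10^-3)(0.00861×10^-3) / 7.943×10^-7 = 0.102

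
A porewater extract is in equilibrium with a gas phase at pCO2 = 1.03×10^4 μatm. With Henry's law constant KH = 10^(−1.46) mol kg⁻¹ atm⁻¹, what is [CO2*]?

KH = 10^(−1.46) = 3.467×10^-2 mol kg⁻¹ atm⁻¹
[CO2*] = KH · pCO2 = 3.467×10^-2 × 1.03×10^4×10^-6 atm = 3.57×10^-4 mol/kg

[CO2*] = 357 μmol/kg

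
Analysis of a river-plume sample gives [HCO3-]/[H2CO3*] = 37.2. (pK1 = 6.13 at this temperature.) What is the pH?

pH = 7.70

From K1 = [H⁺][HCO3-]/[H2CO3*]:  pH = pK1 + log₁₀([HCO3-]/[H2CO3*])
log₁₀(37.2) = +1.571
pH = 6.13 + (+1.571) = 7.70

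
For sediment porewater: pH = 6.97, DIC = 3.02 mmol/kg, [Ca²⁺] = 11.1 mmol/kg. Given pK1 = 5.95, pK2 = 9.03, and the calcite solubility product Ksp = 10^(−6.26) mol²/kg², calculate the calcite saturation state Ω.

α₂ = 1 / (1 + [H⁺]/K2 + [H⁺]²/(K1K2)) = 1 / (1 + 10^+2.06 + 10^+1.04)
   = 1 / (1 + 114.82 + 10.965) = 1/126.78 = 0.007888
[CO3²⁻] = α₂ × DIC = 0.007888 × 3.02 = 0.02382 mmol/kg
Ksp = 10^(−6.26) = 5.495×10^-7
Ω = [Ca²⁺][CO3²⁻]/Ksp = (11.1×10^-3)(2.382×10^-5) / 5.495×10^-7 = 0.481

Ω = 0.481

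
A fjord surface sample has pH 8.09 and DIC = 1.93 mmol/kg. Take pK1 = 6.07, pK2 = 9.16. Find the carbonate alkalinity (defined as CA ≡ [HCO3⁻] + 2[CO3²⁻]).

CA = 2.06 mmol/kg

CA = [HCO3⁻] + 2[CO3²⁻] = (α₁ + 2α₂)·DIC
At pH 8.09: [H⁺]/K1 = 10^-2.02 = 0.0095499, K2/[H⁺] = 10^-1.07 = 0.085114
α₁ = 1/(1 + 0.0095499 + 0.085114) = 1/1.0947 = 0.9135; α₂ = α₁·K2/[H⁺] = 0.07775
α₁ + 2α₂ = 1.0690
CA = 1.0690 × 1.93 = 2.06 mmol/kg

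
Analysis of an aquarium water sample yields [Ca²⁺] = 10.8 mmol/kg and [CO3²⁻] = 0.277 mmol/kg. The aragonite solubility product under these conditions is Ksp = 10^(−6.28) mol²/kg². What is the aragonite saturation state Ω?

Ω = 5.70

Ksp = 10^(−6.28) = 5.248×10^-7
Ω = [Ca²⁺][CO3²⁻]/Ksp = (10.8×10^-3)(0.277×10^-3) / 5.248×10^-7 = 5.70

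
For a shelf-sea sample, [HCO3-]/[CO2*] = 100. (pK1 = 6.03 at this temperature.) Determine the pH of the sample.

From K1 = [H⁺][HCO3-]/[CO2*]:  pH = pK1 + log₁₀([HCO3-]/[CO2*])
log₁₀(100) = +2.000
pH = 6.03 + (+2.000) = 8.03

pH = 8.03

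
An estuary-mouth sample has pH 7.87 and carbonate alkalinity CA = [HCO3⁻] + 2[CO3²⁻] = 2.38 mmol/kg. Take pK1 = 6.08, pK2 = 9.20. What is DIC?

CA = [HCO3⁻] + 2[CO3²⁻] = (α₁ + 2α₂)·DIC
At pH 7.87: [H⁺]/K1 = 10^-1.79 = 0.016218, K2/[H⁺] = 10^-1.33 = 0.046774
α₁ = 1/(1 + 0.016218 + 0.046774) = 1/1.0630 = 0.9407; α₂ = α₁·K2/[H⁺] = 0.04400
α₁ + 2α₂ = 1.0287
DIC = CA / (α₁ + 2α₂) = 2.38 / 1.0287 = 2.31 mmol/kg

DIC = 2.31 mmol/kg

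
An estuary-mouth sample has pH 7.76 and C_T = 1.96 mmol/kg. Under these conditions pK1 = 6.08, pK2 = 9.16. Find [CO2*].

[CO2*] = 0.0386 mmol/kg

α₀ = 1 / (1 + K1/[H⁺] + K1K2/[H⁺]²) = 1 / (1 + 10^+1.68 + 10^+0.28)
   = 1 / (1 + 47.863 + 1.9055) = 1/50.768 = 0.01970
[CO2*] = α₀ × DIC = 0.01970 × 1.96 = 0.0386 mmol/kg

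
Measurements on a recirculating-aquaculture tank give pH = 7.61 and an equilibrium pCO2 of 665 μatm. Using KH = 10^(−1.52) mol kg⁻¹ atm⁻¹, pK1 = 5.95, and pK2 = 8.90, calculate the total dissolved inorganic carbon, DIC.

DIC = 0.985 mmol/kg

[CO2*] = KH · pCO2 = 10^(−1.52) × 665×10^-6 = 2.008×10^-5 mol/kg
α₀ = 1/(1 + K1/[H⁺] + K1K2/[H⁺]²) = 1/(1 + 10^+1.66 + 10^+0.37) = 0.02039
DIC = [CO2*]/α₀ = 2.008×10^-5 / 0.02039 = 0.985 mmol/kg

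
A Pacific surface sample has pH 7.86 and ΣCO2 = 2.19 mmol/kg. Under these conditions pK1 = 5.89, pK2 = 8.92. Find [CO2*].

α₀ = 1 / (1 + K1/[H⁺] + K1K2/[H⁺]²) = 1 / (1 + 10^+1.97 + 10^+0.91)
   = 1 / (1 + 93.325 + 8.1283) = 1/102.45 = 0.009761
[CO2*] = α₀ × DIC = 0.009761 × 2.19 = 0.0214 mmol/kg

[CO2*] = 0.0214 mmol/kg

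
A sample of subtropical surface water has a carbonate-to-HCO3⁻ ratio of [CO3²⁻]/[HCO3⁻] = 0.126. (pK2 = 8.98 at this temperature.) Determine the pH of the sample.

From K2 = [H⁺][CO3²⁻]/[HCO3⁻]:  pH = pK2 + log₁₀([CO3²⁻]/[HCO3⁻])
log₁₀(0.126) = -0.900
pH = 8.98 + (-0.900) = 8.08

pH = 8.08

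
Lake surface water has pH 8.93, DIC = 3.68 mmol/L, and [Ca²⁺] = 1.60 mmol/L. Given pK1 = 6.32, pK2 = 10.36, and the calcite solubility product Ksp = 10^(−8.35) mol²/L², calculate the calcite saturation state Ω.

α₂ = 1 / (1 + [H⁺]/K2 + [H⁺]²/(K1K2)) = 1 / (1 + 10^+1.43 + 10^-1.18)
   = 1 / (1 + 26.915 + 0.066069) = 1/27.981 = 0.03574
[CO3²⁻] = α₂ × DIC = 0.03574 × 3.68 = 0.1315 mmol/L
Ksp = 10^(−8.35) = 4.467×10^-9
Ω = [Ca²⁺][CO3²⁻]/Ksp = (1.60×10^-3)(1.315×10^-4) / 4.467×10^-9 = 47.1

Ω = 47.1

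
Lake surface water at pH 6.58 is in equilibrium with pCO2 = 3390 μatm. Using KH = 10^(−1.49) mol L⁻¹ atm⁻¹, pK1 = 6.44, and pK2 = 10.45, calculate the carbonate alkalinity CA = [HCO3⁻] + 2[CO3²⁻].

[CO2*] = KH · pCO2 = 10^(−1.49) × 3390×10^-6 = 1.097×10^-4 mol/L
α₀ = 1/(1 + K1/[H⁺] + K1K2/[H⁺]²) = 1/(1 + 10^+0.14 + 10^-3.73) = 0.4201
DIC = [CO2*]/α₀ = 1.097×10^-4 / 0.4201 = 0.2611 mmol/L
CA = (α₁ + 2α₂)·DIC = (0.5799 + 2×7.822×10^-5) × 0.2611 = 0.151 mmol/L

CA = 0.151 mmol/L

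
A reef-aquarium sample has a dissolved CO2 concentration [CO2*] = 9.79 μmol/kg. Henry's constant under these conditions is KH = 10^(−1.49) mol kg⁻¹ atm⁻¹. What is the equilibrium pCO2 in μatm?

pCO2 = 303 μatm

KH = 10^(−1.49) = 3.236×10^-2 mol kg⁻¹ atm⁻¹
pCO2 = [CO2*]/KH = 9.79×10^-6 / 3.236×10^-2 = 3.03×10^-4 atm = 303 μatm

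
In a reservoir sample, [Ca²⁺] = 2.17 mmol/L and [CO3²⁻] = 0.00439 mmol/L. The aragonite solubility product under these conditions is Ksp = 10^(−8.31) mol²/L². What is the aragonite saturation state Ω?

Ksp = 10^(−8.31) = 4.898×10^-9
Ω = [Ca²⁺][CO3²⁻]/Ksp = (2.17×10^-3)(0.00439×10^-3) / 4.898×10^-9 = 1.95

Ω = 1.95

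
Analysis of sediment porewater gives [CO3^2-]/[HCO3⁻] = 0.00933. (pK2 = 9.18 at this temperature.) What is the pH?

From K2 = [H⁺][CO3^2-]/[HCO3⁻]:  pH = pK2 + log₁₀([CO3^2-]/[HCO3⁻])
log₁₀(0.00933) = -2.030
pH = 9.18 + (-2.030) = 7.15

pH = 7.15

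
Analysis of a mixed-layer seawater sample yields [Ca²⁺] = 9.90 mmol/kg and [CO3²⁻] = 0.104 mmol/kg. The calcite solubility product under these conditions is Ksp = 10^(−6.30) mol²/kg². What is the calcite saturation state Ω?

Ω = 2.05

Ksp = 10^(−6.30) = 5.012×10^-7
Ω = [Ca²⁺][CO3²⁻]/Ksp = (9.90×10^-3)(0.104×10^-3) / 5.012×10^-7 = 2.05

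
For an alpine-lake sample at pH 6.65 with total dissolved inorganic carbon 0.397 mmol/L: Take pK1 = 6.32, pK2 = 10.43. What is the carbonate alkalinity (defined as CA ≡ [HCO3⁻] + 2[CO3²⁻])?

CA = 0.271 mmol/L

CA = [HCO3⁻] + 2[CO3²⁻] = (α₁ + 2α₂)·DIC
At pH 6.65: [H⁺]/K1 = 10^-0.33 = 0.46774, K2/[H⁺] = 10^-3.78 = 0.00016596
α₁ = 1/(1 + 0.46774 + 0.00016596) = 1/1.4679 = 0.6812; α₂ = α₁·K2/[H⁺] = 0.0001131
α₁ + 2α₂ = 0.6815
CA = 0.6815 × 0.397 = 0.271 mmol/L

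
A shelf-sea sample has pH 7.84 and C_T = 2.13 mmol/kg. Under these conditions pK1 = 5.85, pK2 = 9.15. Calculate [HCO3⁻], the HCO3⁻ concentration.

α₁ = 1 / (1 + [H⁺]/K1 + K2/[H⁺]) = 1 / (1 + 10^-1.99 + 10^-1.31)
   = 1 / (1 + 0.010233 + 0.048978) = 1/1.0592 = 0.9441
[HCO3⁻] = α₁ × DIC = 0.9441 × 2.13 = 2.01 mmol/kg

[HCO3⁻] = 2.01 mmol/kg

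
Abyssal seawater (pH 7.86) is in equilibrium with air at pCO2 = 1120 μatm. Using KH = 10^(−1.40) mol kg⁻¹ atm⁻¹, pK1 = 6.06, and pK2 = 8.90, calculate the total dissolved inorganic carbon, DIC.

DIC = 3.11 mmol/kg

[CO2*] = KH · pCO2 = 10^(−1.40) × 1120×10^-6 = 4.459×10^-5 mol/kg
α₀ = 1/(1 + K1/[H⁺] + K1K2/[H⁺]²) = 1/(1 + 10^+1.80 + 10^+0.76) = 0.01432
DIC = [CO2*]/α₀ = 4.459×10^-5 / 0.01432 = 3.11 mmol/kg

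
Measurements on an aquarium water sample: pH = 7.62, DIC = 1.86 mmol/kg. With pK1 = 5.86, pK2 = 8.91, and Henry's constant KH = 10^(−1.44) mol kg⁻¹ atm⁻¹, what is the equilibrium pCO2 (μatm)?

pCO2 = 833 μatm

α₀ = 1 / (1 + K1/[H⁺] + K1K2/[H⁺]²) = 1 / (1 + 10^+1.76 + 10^+0.47)
   = 1 / (1 + 57.544 + 2.9512) = 1/61.495 = 0.01626
[CO2*] = α₀ × DIC = 0.01626 × 1.86 = 0.03025 mmol/kg
pCO2 = [CO2*]/KH = 3.025×10^-5 / 3.631×10^-2 = 833 μatm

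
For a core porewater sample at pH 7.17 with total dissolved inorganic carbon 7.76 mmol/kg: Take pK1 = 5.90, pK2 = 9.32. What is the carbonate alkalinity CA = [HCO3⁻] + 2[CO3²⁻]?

CA = 7.42 mmol/kg

CA = [HCO3⁻] + 2[CO3²⁻] = (α₁ + 2α₂)·DIC
At pH 7.17: [H⁺]/K1 = 10^-1.27 = 0.053703, K2/[H⁺] = 10^-2.15 = 0.0070795
α₁ = 1/(1 + 0.053703 + 0.0070795) = 1/1.0608 = 0.9427; α₂ = α₁·K2/[H⁺] = 0.006674
α₁ + 2α₂ = 0.9560
CA = 0.9560 × 7.76 = 7.42 mmol/kg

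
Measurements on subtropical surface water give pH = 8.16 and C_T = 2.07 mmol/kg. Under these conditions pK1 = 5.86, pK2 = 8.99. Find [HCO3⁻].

α₁ = 1 / (1 + [H⁺]/K1 + K2/[H⁺]) = 1 / (1 + 10^-2.30 + 10^-0.83)
   = 1 / (1 + 0.0050119 + 0.14791) = 1/1.1529 = 0.8674
[HCO3⁻] = α₁ × DIC = 0.8674 × 2.07 = 1.80 mmol/kg

[HCO3⁻] = 1.80 mmol/kg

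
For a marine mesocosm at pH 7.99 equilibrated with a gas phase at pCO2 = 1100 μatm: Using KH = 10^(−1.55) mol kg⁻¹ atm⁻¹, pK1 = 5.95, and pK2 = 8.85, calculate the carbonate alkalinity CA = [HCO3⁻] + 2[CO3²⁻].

[CO2*] = KH · pCO2 = 10^(−1.55) × 1100×10^-6 = 3.100×10^-5 mol/kg
α₀ = 1/(1 + K1/[H⁺] + K1K2/[H⁺]²) = 1/(1 + 10^+2.04 + 10^+1.18) = 0.007950
DIC = [CO2*]/α₀ = 3.100×10^-5 / 0.007950 = 3.900 mmol/kg
CA = (α₁ + 2α₂)·DIC = (0.8717 + 2×0.1203) × 3.900 = 4.34 mmol/kg

CA = 4.34 mmol/kg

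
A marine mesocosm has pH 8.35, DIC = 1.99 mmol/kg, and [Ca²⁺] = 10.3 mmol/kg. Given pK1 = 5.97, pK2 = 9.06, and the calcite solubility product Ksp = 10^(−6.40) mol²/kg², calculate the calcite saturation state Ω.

Ω = 8.37

α₂ = 1 / (1 + [H⁺]/K2 + [H⁺]²/(K1K2)) = 1 / (1 + 10^+0.71 + 10^-1.67)
   = 1 / (1 + 5.1286 + 0.021380) = 1/6.1500 = 0.1626
[CO3²⁻] = α₂ × DIC = 0.1626 × 1.99 = 0.3236 mmol/kg
Ksp = 10^(−6.40) = 3.981×10^-7
Ω = [Ca²⁺][CO3²⁻]/Ksp = (10.3×10^-3)(3.236×10^-4) / 3.981×10^-7 = 8.37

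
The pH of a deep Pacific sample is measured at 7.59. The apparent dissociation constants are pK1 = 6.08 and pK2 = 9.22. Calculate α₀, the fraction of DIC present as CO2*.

α₀ = 0.0293

α₀ = 1 / (1 + K1/[H⁺] + K1K2/[H⁺]²) = 1 / (1 + 10^+1.51 + 10^-0.12)
   = 1 / (1 + 32.359 + 0.75858) = 1/34.118 = 0.02931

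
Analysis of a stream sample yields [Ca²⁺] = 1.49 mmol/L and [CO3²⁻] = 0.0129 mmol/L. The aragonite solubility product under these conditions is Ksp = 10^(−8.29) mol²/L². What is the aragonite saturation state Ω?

Ksp = 10^(−8.29) = 5.129×10^-9
Ω = [Ca²⁺][CO3²⁻]/Ksp = (1.49×10^-3)(0.0129×10^-3) / 5.129×10^-9 = 3.75

Ω = 3.75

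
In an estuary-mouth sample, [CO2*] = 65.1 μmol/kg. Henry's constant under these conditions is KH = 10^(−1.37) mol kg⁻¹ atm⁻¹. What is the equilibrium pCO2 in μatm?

KH = 10^(−1.37) = 4.266×10^-2 mol kg⁻¹ atm⁻¹
pCO2 = [CO2*]/KH = 65.1×10^-6 / 4.266×10^-2 = 1.53×10^-3 atm = 1530 μatm

pCO2 = 1530 μatm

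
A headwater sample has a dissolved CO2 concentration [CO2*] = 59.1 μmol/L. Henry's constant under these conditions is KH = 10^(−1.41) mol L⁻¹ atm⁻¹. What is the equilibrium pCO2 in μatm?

KH = 10^(−1.41) = 3.890×10^-2 mol L⁻¹ atm⁻¹
pCO2 = [CO2*]/KH = 59.1×10^-6 / 3.890×10^-2 = 1.52×10^-3 atm = 1520 μatm

pCO2 = 1520 μatm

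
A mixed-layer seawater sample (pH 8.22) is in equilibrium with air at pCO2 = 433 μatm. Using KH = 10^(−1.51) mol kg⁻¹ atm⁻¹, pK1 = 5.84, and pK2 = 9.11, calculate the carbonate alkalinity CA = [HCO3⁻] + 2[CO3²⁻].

CA = 4.04 mmol/kg

[CO2*] = KH · pCO2 = 10^(−1.51) × 433×10^-6 = 1.338×10^-5 mol/kg
α₀ = 1/(1 + K1/[H⁺] + K1K2/[H⁺]²) = 1/(1 + 10^+2.38 + 10^+1.49) = 0.003679
DIC = [CO2*]/α₀ = 1.338×10^-5 / 0.003679 = 3.637 mmol/kg
CA = (α₁ + 2α₂)·DIC = (0.8826 + 2×0.1137) × 3.637 = 4.04 mmol/kg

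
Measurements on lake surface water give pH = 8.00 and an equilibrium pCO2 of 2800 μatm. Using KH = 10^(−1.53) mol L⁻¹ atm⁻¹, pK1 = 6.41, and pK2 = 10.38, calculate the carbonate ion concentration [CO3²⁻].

[CO3²⁻] = 13.4 μmol/L

[CO2*] = KH · pCO2 = 10^(−1.53) × 2800×10^-6 = 8.263×10^-5 mol/L
α₀ = 1/(1 + K1/[H⁺] + K1K2/[H⁺]²) = 1/(1 + 10^+1.59 + 10^-0.79) = 0.02496
DIC = [CO2*]/α₀ = 8.263×10^-5 / 0.02496 = 3.311 mmol/L
[CO3²⁻] = α₂·DIC; α₂ = 0.004048, so [CO3²⁻] = 0.004048 × 3.311 = 0.0134 mmol/L = 13.4 μmol/L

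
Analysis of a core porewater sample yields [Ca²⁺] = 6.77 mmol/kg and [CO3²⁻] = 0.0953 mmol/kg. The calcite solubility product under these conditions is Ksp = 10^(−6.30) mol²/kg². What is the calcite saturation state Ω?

Ksp = 10^(−6.30) = 5.012×10^-7
Ω = [Ca²⁺][CO3²⁻]/Ksp = (6.77×10^-3)(0.0953×10^-3) / 5.012×10^-7 = 1.29

Ω = 1.29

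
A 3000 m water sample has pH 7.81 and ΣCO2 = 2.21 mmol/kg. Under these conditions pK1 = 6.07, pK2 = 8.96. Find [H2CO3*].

α₀ = 1 / (1 + K1/[H⁺] + K1K2/[H⁺]²) = 1 / (1 + 10^+1.74 + 10^+0.59)
   = 1 / (1 + 54.954 + 3.8905) = 1/59.845 = 0.01671
[CO2*] = α₀ × DIC = 0.01671 × 2.21 = 0.0369 mmol/kg

[CO2*] = 0.0369 mmol/kg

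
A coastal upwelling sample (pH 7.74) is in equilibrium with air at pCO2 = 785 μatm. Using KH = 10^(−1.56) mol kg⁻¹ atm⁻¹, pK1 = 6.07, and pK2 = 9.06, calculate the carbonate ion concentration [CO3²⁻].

[CO2*] = KH · pCO2 = 10^(−1.56) × 785×10^-6 = 2.162×10^-5 mol/kg
α₀ = 1/(1 + K1/[H⁺] + K1K2/[H⁺]²) = 1/(1 + 10^+1.67 + 10^+0.35) = 0.02000
DIC = [CO2*]/α₀ = 2.162×10^-5 / 0.02000 = 1.081 mmol/kg
[CO3²⁻] = α₂·DIC; α₂ = 0.04476, so [CO3²⁻] = 0.04476 × 1.081 = 0.0484 mmol/kg

[CO3²⁻] = 0.0484 mmol/kg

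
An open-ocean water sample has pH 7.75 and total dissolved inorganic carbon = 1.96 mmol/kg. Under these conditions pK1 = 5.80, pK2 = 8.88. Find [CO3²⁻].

α₂ = 1 / (1 + [H⁺]/K2 + [H⁺]²/(K1K2)) = 1 / (1 + 10^+1.13 + 10^-0.82)
   = 1 / (1 + 13.490 + 0.15136) = 1/14.641 = 0.06830
[CO3²⁻] = α₂ × DIC = 0.06830 × 1.96 = 0.134 mmol/kg

[CO3²⁻] = 0.134 mmol/kg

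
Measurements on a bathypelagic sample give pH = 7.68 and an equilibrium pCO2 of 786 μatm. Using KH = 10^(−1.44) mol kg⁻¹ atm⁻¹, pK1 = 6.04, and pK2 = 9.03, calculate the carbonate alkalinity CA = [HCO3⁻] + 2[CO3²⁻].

[CO2*] = KH · pCO2 = 10^(−1.44) × 786×10^-6 = 2.854×10^-5 mol/kg
α₀ = 1/(1 + K1/[H⁺] + K1K2/[H⁺]²) = 1/(1 + 10^+1.64 + 10^+0.29) = 0.02146
DIC = [CO2*]/α₀ = 2.854×10^-5 / 0.02146 = 1.330 mmol/kg
CA = (α₁ + 2α₂)·DIC = (0.9367 + 2×0.04184) × 1.330 = 1.36 mmol/kg

CA = 1.36 mmol/kg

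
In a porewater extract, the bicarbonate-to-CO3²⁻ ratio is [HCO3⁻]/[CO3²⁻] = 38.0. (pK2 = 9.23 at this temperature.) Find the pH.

pH = 7.65

From K2 = [H⁺][CO3²⁻]/[HCO3⁻]:  pH = pK2 − log₁₀([HCO3⁻]/[CO3²⁻])
log₁₀(38.0) = +1.580
pH = 9.23 − (+1.580) = 7.65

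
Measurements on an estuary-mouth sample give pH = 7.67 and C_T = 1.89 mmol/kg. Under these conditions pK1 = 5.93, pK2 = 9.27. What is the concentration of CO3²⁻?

[CO3²⁻] = 0.0455 mmol/kg

α₂ = 1 / (1 + [H⁺]/K2 + [H⁺]²/(K1K2)) = 1 / (1 + 10^+1.60 + 10^-0.14)
   = 1 / (1 + 39.811 + 0.72444) = 1/41.535 = 0.02408
[CO3²⁻] = α₂ × DIC = 0.02408 × 1.89 = 0.0455 mmol/kg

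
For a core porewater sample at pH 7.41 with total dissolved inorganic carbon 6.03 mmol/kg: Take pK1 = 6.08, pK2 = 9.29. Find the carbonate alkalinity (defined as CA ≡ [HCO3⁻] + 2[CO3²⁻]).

CA = 5.84 mmol/kg

CA = [HCO3⁻] + 2[CO3²⁻] = (α₁ + 2α₂)·DIC
At pH 7.41: [H⁺]/K1 = 10^-1.33 = 0.046774, K2/[H⁺] = 10^-1.88 = 0.013183
α₁ = 1/(1 + 0.046774 + 0.013183) = 1/1.0600 = 0.9434; α₂ = α₁·K2/[H⁺] = 0.01244
α₁ + 2α₂ = 0.9683
CA = 0.9683 × 6.03 = 5.84 mmol/kg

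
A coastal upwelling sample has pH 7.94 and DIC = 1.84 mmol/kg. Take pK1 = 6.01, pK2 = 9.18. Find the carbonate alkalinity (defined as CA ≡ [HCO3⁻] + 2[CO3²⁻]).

CA = 1.92 mmol/kg

CA = [HCO3⁻] + 2[CO3²⁻] = (α₁ + 2α₂)·DIC
At pH 7.94: [H⁺]/K1 = 10^-1.93 = 0.011749, K2/[H⁺] = 10^-1.24 = 0.057544
α₁ = 1/(1 + 0.011749 + 0.057544) = 1/1.0693 = 0.9352; α₂ = α₁·K2/[H⁺] = 0.05381
α₁ + 2α₂ = 1.0428
CA = 1.0428 × 1.84 = 1.92 mmol/kg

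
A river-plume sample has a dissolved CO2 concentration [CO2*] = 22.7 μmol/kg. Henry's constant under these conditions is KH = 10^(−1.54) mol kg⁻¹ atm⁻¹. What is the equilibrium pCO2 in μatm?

pCO2 = 787 μatm

KH = 10^(−1.54) = 2.884×10^-2 mol kg⁻¹ atm⁻¹
pCO2 = [CO2*]/KH = 22.7×10^-6 / 2.884×10^-2 = 7.87×10^-4 atm = 787 μatm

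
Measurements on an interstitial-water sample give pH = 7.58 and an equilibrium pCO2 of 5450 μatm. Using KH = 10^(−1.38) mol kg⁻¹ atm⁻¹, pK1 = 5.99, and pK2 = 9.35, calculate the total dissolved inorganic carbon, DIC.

[CO2*] = KH · pCO2 = 10^(−1.38) × 5450×10^-6 = 2.272×10^-4 mol/kg
α₀ = 1/(1 + K1/[H⁺] + K1K2/[H⁺]²) = 1/(1 + 10^+1.59 + 10^-0.18) = 0.02465
DIC = [CO2*]/α₀ = 2.272×10^-4 / 0.02465 = 9.22 mmol/kg

DIC = 9.22 mmol/kg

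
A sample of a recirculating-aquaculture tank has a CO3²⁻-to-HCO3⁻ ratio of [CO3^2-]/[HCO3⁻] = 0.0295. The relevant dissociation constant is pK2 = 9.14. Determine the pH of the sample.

From K2 = [H⁺][CO3^2-]/[HCO3⁻]:  pH = pK2 + log₁₀([CO3^2-]/[HCO3⁻])
log₁₀(0.0295) = -1.530
pH = 9.14 + (-1.530) = 7.61

pH = 7.61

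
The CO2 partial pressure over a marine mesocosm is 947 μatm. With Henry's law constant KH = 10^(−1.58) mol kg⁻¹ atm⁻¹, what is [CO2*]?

KH = 10^(−1.58) = 2.630×10^-2 mol kg⁻¹ atm⁻¹
[CO2*] = KH · pCO2 = 2.630×10^-2 × 947×10^-6 atm = 2.49×10^-5 mol/kg

[CO2*] = 24.9 μmol/kg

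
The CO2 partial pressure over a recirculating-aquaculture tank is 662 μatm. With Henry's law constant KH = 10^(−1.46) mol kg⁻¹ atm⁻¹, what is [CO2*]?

KH = 10^(−1.46) = 3.467×10^-2 mol kg⁻¹ atm⁻¹
[CO2*] = KH · pCO2 = 3.467×10^-2 × 662×10^-6 atm = 2.30×10^-5 mol/kg

[CO2*] = 23.0 μmol/kg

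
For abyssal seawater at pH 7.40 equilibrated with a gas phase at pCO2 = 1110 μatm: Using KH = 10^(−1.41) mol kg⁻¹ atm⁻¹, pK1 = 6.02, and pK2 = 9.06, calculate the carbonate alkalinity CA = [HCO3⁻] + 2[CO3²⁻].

CA = 1.08 mmol/kg

[CO2*] = KH · pCO2 = 10^(−1.41) × 1110×10^-6 = 4.318×10^-5 mol/kg
α₀ = 1/(1 + K1/[H⁺] + K1K2/[H⁺]²) = 1/(1 + 10^+1.38 + 10^-0.28) = 0.03920
DIC = [CO2*]/α₀ = 4.318×10^-5 / 0.03920 = 1.102 mmol/kg
CA = (α₁ + 2α₂)·DIC = (0.9402 + 2×0.02057) × 1.102 = 1.08 mmol/kg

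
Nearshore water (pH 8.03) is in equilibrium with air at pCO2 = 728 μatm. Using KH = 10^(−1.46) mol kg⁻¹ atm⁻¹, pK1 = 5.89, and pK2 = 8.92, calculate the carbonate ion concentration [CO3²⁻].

[CO3²⁻] = 0.449 mmol/kg

[CO2*] = KH · pCO2 = 10^(−1.46) × 728×10^-6 = 2.524×10^-5 mol/kg
α₀ = 1/(1 + K1/[H⁺] + K1K2/[H⁺]²) = 1/(1 + 10^+2.14 + 10^+1.25) = 0.006377
DIC = [CO2*]/α₀ = 2.524×10^-5 / 0.006377 = 3.959 mmol/kg
[CO3²⁻] = α₂·DIC; α₂ = 0.1134, so [CO3²⁻] = 0.1134 × 3.959 = 0.449 mmol/kg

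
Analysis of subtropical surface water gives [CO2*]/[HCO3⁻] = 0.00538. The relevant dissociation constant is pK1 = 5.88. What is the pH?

From K1 = [H⁺][HCO3⁻]/[CO2*]:  pH = pK1 − log₁₀([CO2*]/[HCO3⁻])
log₁₀(0.00538) = -2.269
pH = 5.88 − (-2.269) = 8.15

pH = 8.15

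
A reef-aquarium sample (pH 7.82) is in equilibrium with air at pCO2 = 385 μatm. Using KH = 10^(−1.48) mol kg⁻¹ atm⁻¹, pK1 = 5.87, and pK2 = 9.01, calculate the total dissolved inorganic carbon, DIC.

[CO2*] = KH · pCO2 = 10^(−1.48) × 385×10^-6 = 1.275×10^-5 mol/kg
α₀ = 1/(1 + K1/[H⁺] + K1K2/[H⁺]²) = 1/(1 + 10^+1.95 + 10^+0.76) = 0.01043
DIC = [CO2*]/α₀ = 1.275×10^-5 / 0.01043 = 1.22 mmol/kg

DIC = 1.22 mmol/kg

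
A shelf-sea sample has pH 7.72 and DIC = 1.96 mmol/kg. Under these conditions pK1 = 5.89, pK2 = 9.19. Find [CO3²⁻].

α₂ = 1 / (1 + [H⁺]/K2 + [H⁺]²/(K1K2)) = 1 / (1 + 10^+1.47 + 10^-0.36)
   = 1 / (1 + 29.512 + 0.43652) = 1/30.949 = 0.03231
[CO3²⁻] = α₂ × DIC = 0.03231 × 1.96 = 0.0633 mmol/kg

[CO3²⁻] = 0.0633 mmol/kg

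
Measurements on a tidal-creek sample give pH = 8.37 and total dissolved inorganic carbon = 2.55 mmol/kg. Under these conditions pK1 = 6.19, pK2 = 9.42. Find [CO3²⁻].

α₂ = 1 / (1 + [H⁺]/K2 + [H⁺]²/(K1K2)) = 1 / (1 + 10^+1.05 + 10^-1.13)
   = 1 / (1 + 11.220 + 0.074131) = 1/12.294 = 0.08134
[CO3²⁻] = α₂ × DIC = 0.08134 × 2.55 = 0.207 mmol/kg

[CO3²⁻] = 0.207 mmol/kg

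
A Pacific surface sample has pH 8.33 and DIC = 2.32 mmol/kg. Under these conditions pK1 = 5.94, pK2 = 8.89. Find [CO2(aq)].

[CO2*] = 7.39 μmol/kg

α₀ = 1 / (1 + K1/[H⁺] + K1K2/[H⁺]²) = 1 / (1 + 10^+2.39 + 10^+1.83)
   = 1 / (1 + 245.47 + 67.608) = 1/314.08 = 0.003184
[CO2*] = α₀ × DIC = 0.003184 × 2.32 = 0.00739 mmol/kg = 7.39 μmol/kg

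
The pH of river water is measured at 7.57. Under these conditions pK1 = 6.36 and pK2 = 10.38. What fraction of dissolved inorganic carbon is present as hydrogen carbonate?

α₁ = 1 / (1 + [H⁺]/K1 + K2/[H⁺]) = 1 / (1 + 10^-1.21 + 10^-2.81)
   = 1 / (1 + 0.061660 + 0.0015488) = 1/1.0632 = 0.9405

α₁ = 0.941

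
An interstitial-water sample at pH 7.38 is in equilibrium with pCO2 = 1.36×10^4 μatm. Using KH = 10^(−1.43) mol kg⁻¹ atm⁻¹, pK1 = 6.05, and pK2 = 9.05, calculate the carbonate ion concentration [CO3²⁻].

[CO3²⁻] = 0.231 mmol/kg

[CO2*] = KH · pCO2 = 10^(−1.43) × 1.36×10^4×10^-6 = 5.053×10^-4 mol/kg
α₀ = 1/(1 + K1/[H⁺] + K1K2/[H⁺]²) = 1/(1 + 10^+1.33 + 10^-0.34) = 0.04379
DIC = [CO2*]/α₀ = 5.053×10^-4 / 0.04379 = 11.54 mmol/kg
[CO3²⁻] = α₂·DIC; α₂ = 0.02002, so [CO3²⁻] = 0.02002 × 11.54 = 0.231 mmol/kg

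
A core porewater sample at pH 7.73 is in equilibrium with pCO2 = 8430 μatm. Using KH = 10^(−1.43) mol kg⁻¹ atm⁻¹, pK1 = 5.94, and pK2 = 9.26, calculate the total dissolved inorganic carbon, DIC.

[CO2*] = KH · pCO2 = 10^(−1.43) × 8430×10^-6 = 3.132×10^-4 mol/kg
α₀ = 1/(1 + K1/[H⁺] + K1K2/[H⁺]²) = 1/(1 + 10^+1.79 + 10^+0.26) = 0.01551
DIC = [CO2*]/α₀ = 3.132×10^-4 / 0.01551 = 20.2 mmol/kg

DIC = 20.2 mmol/kg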